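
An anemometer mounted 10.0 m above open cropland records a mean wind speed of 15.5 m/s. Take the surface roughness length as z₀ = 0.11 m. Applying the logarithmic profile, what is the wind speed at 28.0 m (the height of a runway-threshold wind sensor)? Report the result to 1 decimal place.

19.0 m/s

Log law: V(z) ∝ ln(z/z₀), so V₂/V₁ = ln(z₂/z₀) / ln(z₁/z₀).
ln(28.0/0.11) = 5.5395, ln(10.0/0.11) = 4.5099
V₂ = 15.5 × 5.5395/4.5099 = 15.5 × 1.2283 = 19.0387 m/s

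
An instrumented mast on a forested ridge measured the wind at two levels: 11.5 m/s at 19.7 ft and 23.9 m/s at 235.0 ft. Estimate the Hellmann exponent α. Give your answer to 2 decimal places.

α ≈ 0.30

Power law: V₂/V₁ = (z₂/z₁)^α ⇒ α = ln(V₂/V₁) / ln(z₂/z₁)
α = ln(23.9/11.5) / ln(235.0/19.7) = ln(2.0783) / ln(11.9289)
  = 0.73153 / 2.47897 = 0.29510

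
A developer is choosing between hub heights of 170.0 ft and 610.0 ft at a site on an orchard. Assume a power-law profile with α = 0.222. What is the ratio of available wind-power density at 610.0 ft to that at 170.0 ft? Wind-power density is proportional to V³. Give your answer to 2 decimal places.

Speed ratio: V_B/V_A = (z_B/z_A)^α = (610.0/170.0)^0.222 = (3.5882)^0.222 = 1.32796
Power-density ratio: P_B/P_A = (V_B/V_A)³ = (1.32796)³ = 2.34180

2.34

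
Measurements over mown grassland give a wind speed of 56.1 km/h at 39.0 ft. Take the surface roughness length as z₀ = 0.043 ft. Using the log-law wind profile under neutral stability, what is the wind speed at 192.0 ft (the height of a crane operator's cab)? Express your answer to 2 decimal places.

69.23 km/h

Log law: V(z) ∝ ln(z/z₀), so V₂/V₁ = ln(z₂/z₀) / ln(z₁/z₀).
ln(192.0/0.043) = 8.4041, ln(39.0/0.043) = 6.8101
V₂ = 56.1 × 8.4041/6.8101 = 56.1 × 1.2341 = 69.2304 km/h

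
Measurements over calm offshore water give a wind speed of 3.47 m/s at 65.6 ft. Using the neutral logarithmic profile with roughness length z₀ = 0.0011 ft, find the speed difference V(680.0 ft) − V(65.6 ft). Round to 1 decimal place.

0.7 m/s

Log law: V₂ = V₁ · ln(z₂/z₀)/ln(z₁/z₀) = 3.47 × 13.3345/10.9960 = 4.2080 m/s
ΔV = 4.2080 − 3.47 = 0.7380 m/s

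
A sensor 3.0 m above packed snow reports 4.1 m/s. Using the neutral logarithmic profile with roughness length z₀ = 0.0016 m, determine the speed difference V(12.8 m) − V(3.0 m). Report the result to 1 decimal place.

Log law: V₂ = V₁ · ln(z₂/z₀)/ln(z₁/z₀) = 4.1 × 8.9872/7.5364 = 4.8893 m/s
ΔV = 4.8893 − 4.1 = 0.7893 m/s

0.8 m/s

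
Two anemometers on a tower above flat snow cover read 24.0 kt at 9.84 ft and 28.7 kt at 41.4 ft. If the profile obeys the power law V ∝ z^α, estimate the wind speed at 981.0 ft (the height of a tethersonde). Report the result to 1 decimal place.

First find α: α = ln(V₂/V₁)/ln(z₂/z₁) = ln(28.7/24.0)/ln(41.4/9.84) = 0.17884/1.43683 = 0.1245
Extrapolate from 41.4 ft to 981.0 ft: V₃ = 28.7 × (981.0/41.4)^0.1245 = 28.7 × 1.4829 = 42.5587 kt

42.6 kt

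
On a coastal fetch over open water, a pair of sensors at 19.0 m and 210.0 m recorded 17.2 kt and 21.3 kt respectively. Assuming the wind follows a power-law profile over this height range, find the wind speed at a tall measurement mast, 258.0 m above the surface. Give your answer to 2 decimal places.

First find α: α = ln(V₂/V₁)/ln(z₂/z₁) = ln(21.3/17.2)/ln(210.0/19.0) = 0.21380/2.40267 = 0.0890
Extrapolate from 210.0 m to 258.0 m: V₃ = 21.3 × (258.0/210.0)^0.0890 = 21.3 × 1.0185 = 21.6938 kt

21.69 kt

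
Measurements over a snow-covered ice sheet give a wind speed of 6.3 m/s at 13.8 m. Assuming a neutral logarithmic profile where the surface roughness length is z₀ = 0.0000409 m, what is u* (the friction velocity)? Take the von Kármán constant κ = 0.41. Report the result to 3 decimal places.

u* ≈ 0.203 m/s

Log law: V(z) = (u*/κ) · ln(z/z₀) ⇒ u* = κ · V / ln(z/z₀)
u* = 0.41 × 6.3 / ln(13.8/0.0000409) = 0.41 × 6.3 / 12.7290
   = 2.5830 / 12.7290 = 0.2029 m/s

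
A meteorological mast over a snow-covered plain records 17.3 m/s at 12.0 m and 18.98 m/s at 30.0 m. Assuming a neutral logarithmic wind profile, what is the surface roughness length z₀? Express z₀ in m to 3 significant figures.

z₀ ≈ 0.000958 m

Log law: V(z) ∝ ln(z/z₀). With r = V₁/V₂ = 17.3/18.98 = 0.91149,
r · ln(z₂/z₀) = ln(z₁/z₀) ⇒ ln z₀ = (ln z₁ − r·ln z₂)/(1 − r)
ln z₀ = (2.48491 − 0.91149×3.40120) / 0.08851 = -6.9507
z₀ = exp(-6.9507) = 0.0009580 m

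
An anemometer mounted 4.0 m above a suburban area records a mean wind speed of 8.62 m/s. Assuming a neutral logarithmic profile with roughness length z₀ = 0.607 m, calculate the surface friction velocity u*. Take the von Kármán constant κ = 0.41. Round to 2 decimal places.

u* ≈ 1.87 m/s

Log law: V(z) = (u*/κ) · ln(z/z₀) ⇒ u* = κ · V / ln(z/z₀)
u* = 0.41 × 8.62 / ln(4.0/0.607) = 0.41 × 8.62 / 1.8855
   = 3.5342 / 1.8855 = 1.8744 m/s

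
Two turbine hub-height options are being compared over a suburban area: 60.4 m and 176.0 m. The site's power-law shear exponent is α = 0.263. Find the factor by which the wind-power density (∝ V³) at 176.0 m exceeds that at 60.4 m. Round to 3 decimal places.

Speed ratio: V_B/V_A = (z_B/z_A)^α = (176.0/60.4)^0.263 = (2.9139)^0.263 = 1.32482
Power-density ratio: P_B/P_A = (V_B/V_A)³ = (1.32482)³ = 2.32526

2.325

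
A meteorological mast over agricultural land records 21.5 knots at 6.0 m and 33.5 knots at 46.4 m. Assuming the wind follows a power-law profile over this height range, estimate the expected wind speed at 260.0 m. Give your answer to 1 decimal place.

First find α: α = ln(V₂/V₁)/ln(z₂/z₁) = ln(33.5/21.5)/ln(46.4/6.0) = 0.44349/2.04554 = 0.2168
Extrapolate from 46.4 m to 260.0 m: V₃ = 33.5 × (260.0/46.4)^0.2168 = 33.5 × 1.4530 = 48.6762 knots

48.7 knots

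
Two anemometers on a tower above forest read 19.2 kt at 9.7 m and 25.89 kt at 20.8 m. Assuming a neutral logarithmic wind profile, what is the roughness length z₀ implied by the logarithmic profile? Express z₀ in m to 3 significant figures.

z₀ ≈ 1.09 m

Log law: V(z) ∝ ln(z/z₀). With r = V₁/V₂ = 19.2/25.89 = 0.74160,
r · ln(z₂/z₀) = ln(z₁/z₀) ⇒ ln z₀ = (ln z₁ − r·ln z₂)/(1 − r)
ln z₀ = (2.27213 − 0.74160×3.03495) / 0.25840 = 0.0828
z₀ = exp(0.0828) = 1.086 m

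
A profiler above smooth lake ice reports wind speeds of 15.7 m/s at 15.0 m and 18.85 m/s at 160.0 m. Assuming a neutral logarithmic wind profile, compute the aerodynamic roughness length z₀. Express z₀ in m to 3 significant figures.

Log law: V(z) ∝ ln(z/z₀). With r = V₁/V₂ = 15.7/18.85 = 0.83289,
r · ln(z₂/z₀) = ln(z₁/z₀) ⇒ ln z₀ = (ln z₁ − r·ln z₂)/(1 − r)
ln z₀ = (2.70805 − 0.83289×5.07517) / 0.16711 = -9.0900
z₀ = exp(-9.0900) = 0.0001128 m

z₀ ≈ 0.000113 m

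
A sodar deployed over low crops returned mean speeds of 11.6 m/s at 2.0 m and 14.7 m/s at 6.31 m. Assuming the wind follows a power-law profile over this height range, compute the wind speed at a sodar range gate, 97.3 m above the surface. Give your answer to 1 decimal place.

First find α: α = ln(V₂/V₁)/ln(z₂/z₁) = ln(14.7/11.6)/ln(6.31/2.0) = 0.23684/1.14899 = 0.2061
Extrapolate from 6.31 m to 97.3 m: V₃ = 14.7 × (97.3/6.31)^0.2061 = 14.7 × 1.7575 = 25.8356 m/s

25.8 m/s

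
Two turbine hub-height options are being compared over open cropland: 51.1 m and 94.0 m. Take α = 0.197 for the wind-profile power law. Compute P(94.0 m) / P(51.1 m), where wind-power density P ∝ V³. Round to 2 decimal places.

Speed ratio: V_B/V_A = (z_B/z_A)^α = (94.0/51.1)^0.197 = (1.8395)^0.197 = 1.12758
Power-density ratio: P_B/P_A = (V_B/V_A)³ = (1.12758)³ = 1.43365

1.43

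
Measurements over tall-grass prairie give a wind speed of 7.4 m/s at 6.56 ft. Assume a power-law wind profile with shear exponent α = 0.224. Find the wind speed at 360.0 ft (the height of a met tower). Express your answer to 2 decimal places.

18.15 m/s

Power-law profile: V₂ = V₁ · (z₂/z₁)^α
V₂ = 7.4 × (360.0/6.56)^0.224 = 7.4 × (54.8780)^0.224
    = 7.4 × 2.4526 = 18.1492 m/s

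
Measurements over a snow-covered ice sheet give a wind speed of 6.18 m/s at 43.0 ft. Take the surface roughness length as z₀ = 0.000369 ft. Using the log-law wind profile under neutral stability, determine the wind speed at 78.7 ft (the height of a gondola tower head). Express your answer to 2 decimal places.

6.50 m/s

Log law: V(z) ∝ ln(z/z₀), so V₂/V₁ = ln(z₂/z₀) / ln(z₁/z₀).
ln(78.7/0.000369) = 12.2704, ln(43.0/0.000369) = 11.6659
V₂ = 6.18 × 12.2704/11.6659 = 6.18 × 1.0518 = 6.5002 m/s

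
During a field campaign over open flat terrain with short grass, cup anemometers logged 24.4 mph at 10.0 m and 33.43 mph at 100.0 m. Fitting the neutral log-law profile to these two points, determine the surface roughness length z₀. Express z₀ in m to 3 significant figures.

z₀ ≈ 0.0199 m

Log law: V(z) ∝ ln(z/z₀). With r = V₁/V₂ = 24.4/33.43 = 0.72988,
r · ln(z₂/z₀) = ln(z₁/z₀) ⇒ ln z₀ = (ln z₁ − r·ln z₂)/(1 − r)
ln z₀ = (2.30259 − 0.72988×4.60517) / 0.27012 = -3.9192
z₀ = exp(-3.9192) = 0.01986 m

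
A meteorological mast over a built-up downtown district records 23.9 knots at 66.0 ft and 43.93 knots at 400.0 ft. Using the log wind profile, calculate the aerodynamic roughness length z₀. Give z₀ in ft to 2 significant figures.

Log law: V(z) ∝ ln(z/z₀). With r = V₁/V₂ = 23.9/43.93 = 0.54405,
r · ln(z₂/z₀) = ln(z₁/z₀) ⇒ ln z₀ = (ln z₁ − r·ln z₂)/(1 − r)
ln z₀ = (4.18965 − 0.54405×5.99146) / 0.45595 = 2.0397
z₀ = exp(2.0397) = 7.688 ft

z₀ ≈ 7.7 ft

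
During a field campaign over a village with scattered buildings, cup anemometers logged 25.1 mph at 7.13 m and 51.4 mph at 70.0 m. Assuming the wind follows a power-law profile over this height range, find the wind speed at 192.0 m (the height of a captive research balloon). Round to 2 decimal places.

First find α: α = ln(V₂/V₁)/ln(z₂/z₁) = ln(51.4/25.1)/ln(70.0/7.13) = 0.71677/2.28418 = 0.3138
Extrapolate from 70.0 m to 192.0 m: V₃ = 51.4 × (192.0/70.0)^0.3138 = 51.4 × 1.3725 = 70.5456 mph

70.55 mph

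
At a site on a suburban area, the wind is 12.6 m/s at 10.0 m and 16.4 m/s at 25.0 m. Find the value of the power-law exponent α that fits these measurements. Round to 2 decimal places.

Power law: V₂/V₁ = (z₂/z₁)^α ⇒ α = ln(V₂/V₁) / ln(z₂/z₁)
α = ln(16.4/12.6) / ln(25.0/10.0) = ln(1.3016) / ln(2.5000)
  = 0.26358 / 0.91629 = 0.28766

α ≈ 0.29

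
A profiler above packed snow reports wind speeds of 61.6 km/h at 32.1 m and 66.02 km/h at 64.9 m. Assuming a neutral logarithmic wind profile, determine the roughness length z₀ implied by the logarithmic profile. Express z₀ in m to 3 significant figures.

Log law: V(z) ∝ ln(z/z₀). With r = V₁/V₂ = 61.6/66.02 = 0.93305,
r · ln(z₂/z₀) = ln(z₁/z₀) ⇒ ln z₀ = (ln z₁ − r·ln z₂)/(1 − r)
ln z₀ = (3.46886 − 0.93305×4.17285) / 0.06695 = -6.3424
z₀ = exp(-6.3424) = 0.001760 m

z₀ ≈ 0.00176 m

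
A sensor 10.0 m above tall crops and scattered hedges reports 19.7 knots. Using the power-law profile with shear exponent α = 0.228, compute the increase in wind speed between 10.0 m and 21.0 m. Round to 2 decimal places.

Power law: V₂ = V₁ · (z₂/z₁)^α = 19.7 × (2.1000)^0.228 = 23.3309 knots
ΔV = 23.3309 − 19.7 = 3.6309 knots

3.63 knots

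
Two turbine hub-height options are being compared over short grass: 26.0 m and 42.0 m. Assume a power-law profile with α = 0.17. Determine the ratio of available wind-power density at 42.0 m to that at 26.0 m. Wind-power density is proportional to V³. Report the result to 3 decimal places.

1.277

Speed ratio: V_B/V_A = (z_B/z_A)^α = (42.0/26.0)^0.17 = (1.6154)^0.17 = 1.08494
Power-density ratio: P_B/P_A = (V_B/V_A)³ = (1.08494)³ = 1.27709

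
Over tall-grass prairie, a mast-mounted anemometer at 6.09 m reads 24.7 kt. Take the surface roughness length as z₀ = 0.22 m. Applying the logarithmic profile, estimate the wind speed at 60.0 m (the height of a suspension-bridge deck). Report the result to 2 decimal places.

41.72 kt

Log law: V(z) ∝ ln(z/z₀), so V₂/V₁ = ln(z₂/z₀) / ln(z₁/z₀).
ln(60.0/0.22) = 5.6085, ln(6.09/0.22) = 3.3208
V₂ = 24.7 × 5.6085/3.3208 = 24.7 × 1.6889 = 41.7159 kt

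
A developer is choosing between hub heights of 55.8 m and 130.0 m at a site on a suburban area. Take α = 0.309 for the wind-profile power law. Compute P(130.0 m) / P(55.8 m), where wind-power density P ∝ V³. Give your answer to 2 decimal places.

Speed ratio: V_B/V_A = (z_B/z_A)^α = (130.0/55.8)^0.309 = (2.3297)^0.309 = 1.29867
Power-density ratio: P_B/P_A = (V_B/V_A)³ = (1.29867)³ = 2.19026

2.19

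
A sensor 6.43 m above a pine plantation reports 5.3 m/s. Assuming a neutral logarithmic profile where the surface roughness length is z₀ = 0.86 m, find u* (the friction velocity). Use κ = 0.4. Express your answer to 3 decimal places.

Log law: V(z) = (u*/κ) · ln(z/z₀) ⇒ u* = κ · V / ln(z/z₀)
u* = 0.4 × 5.3 / ln(6.43/0.86) = 0.4 × 5.3 / 2.0118
   = 2.1200 / 2.0118 = 1.0538 m/s

u* ≈ 1.054 m/s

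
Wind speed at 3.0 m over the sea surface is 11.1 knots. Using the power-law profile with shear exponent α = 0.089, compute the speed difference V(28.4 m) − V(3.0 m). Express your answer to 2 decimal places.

2.46 knots

Power law: V₂ = V₁ · (z₂/z₁)^α = 11.1 × (9.4667)^0.089 = 13.5583 knots
ΔV = 13.5583 − 11.1 = 2.4583 knots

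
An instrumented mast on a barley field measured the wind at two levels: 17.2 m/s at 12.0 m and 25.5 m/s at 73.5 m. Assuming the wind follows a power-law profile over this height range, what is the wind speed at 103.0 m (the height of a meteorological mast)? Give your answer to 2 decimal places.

27.44 m/s

First find α: α = ln(V₂/V₁)/ln(z₂/z₁) = ln(25.5/17.2)/ln(73.5/12.0) = 0.39377/1.81238 = 0.2173
Extrapolate from 73.5 m to 103.0 m: V₃ = 25.5 × (103.0/73.5)^0.2173 = 25.5 × 1.0761 = 27.4398 m/s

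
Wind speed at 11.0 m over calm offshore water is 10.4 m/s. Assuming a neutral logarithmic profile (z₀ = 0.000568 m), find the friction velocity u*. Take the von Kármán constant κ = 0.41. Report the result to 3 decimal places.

Log law: V(z) = (u*/κ) · ln(z/z₀) ⇒ u* = κ · V / ln(z/z₀)
u* = 0.41 × 10.4 / ln(11.0/0.000568) = 0.41 × 10.4 / 9.8713
   = 4.2640 / 9.8713 = 0.4320 m/s

u* ≈ 0.432 m/s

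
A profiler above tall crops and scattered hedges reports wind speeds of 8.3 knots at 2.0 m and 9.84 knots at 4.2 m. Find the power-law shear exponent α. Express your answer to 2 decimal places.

α ≈ 0.23

Power law: V₂/V₁ = (z₂/z₁)^α ⇒ α = ln(V₂/V₁) / ln(z₂/z₁)
α = ln(9.84/8.3) / ln(4.2/2.0) = ln(1.1855) / ln(2.1000)
  = 0.17020 / 0.74194 = 0.22940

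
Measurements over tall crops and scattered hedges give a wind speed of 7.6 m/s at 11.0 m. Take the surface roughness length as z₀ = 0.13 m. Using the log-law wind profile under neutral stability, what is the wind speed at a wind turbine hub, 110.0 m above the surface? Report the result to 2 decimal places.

Log law: V(z) ∝ ln(z/z₀), so V₂/V₁ = ln(z₂/z₀) / ln(z₁/z₀).
ln(110.0/0.13) = 6.7407, ln(11.0/0.13) = 4.4381
V₂ = 7.6 × 6.7407/4.4381 = 7.6 × 1.5188 = 11.5430 m/s

11.54 m/s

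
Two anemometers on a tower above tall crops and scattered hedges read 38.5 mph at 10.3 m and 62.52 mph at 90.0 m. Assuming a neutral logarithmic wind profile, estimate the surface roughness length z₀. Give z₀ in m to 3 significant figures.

z₀ ≈ 0.319 m

Log law: V(z) ∝ ln(z/z₀). With r = V₁/V₂ = 38.5/62.52 = 0.61580,
r · ln(z₂/z₀) = ln(z₁/z₀) ⇒ ln z₀ = (ln z₁ − r·ln z₂)/(1 − r)
ln z₀ = (2.33214 − 0.61580×4.49981) / 0.38420 = -1.1423
z₀ = exp(-1.1423) = 0.3191 m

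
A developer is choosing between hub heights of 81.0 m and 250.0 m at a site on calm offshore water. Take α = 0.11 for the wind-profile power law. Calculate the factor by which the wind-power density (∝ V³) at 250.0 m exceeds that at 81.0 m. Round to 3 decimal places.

1.451

Speed ratio: V_B/V_A = (z_B/z_A)^α = (250.0/81.0)^0.11 = (3.0864)^0.11 = 1.13198
Power-density ratio: P_B/P_A = (V_B/V_A)³ = (1.13198)³ = 1.45051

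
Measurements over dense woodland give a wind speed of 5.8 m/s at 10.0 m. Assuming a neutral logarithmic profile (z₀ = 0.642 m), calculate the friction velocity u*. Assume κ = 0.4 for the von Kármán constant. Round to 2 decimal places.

u* ≈ 0.84 m/s

Log law: V(z) = (u*/κ) · ln(z/z₀) ⇒ u* = κ · V / ln(z/z₀)
u* = 0.4 × 5.8 / ln(10.0/0.642) = 0.4 × 5.8 / 2.7458
   = 2.3200 / 2.7458 = 0.8449 m/s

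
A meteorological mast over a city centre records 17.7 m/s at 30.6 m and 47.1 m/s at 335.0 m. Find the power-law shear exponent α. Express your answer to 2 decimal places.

Power law: V₂/V₁ = (z₂/z₁)^α ⇒ α = ln(V₂/V₁) / ln(z₂/z₁)
α = ln(47.1/17.7) / ln(335.0/30.6) = ln(2.6610) / ln(10.9477)
  = 0.97871 / 2.39313 = 0.40897

α ≈ 0.41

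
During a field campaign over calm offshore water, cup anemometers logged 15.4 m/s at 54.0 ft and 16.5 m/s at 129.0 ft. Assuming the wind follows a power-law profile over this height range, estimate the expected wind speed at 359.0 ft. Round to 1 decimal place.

17.9 m/s

First find α: α = ln(V₂/V₁)/ln(z₂/z₁) = ln(16.5/15.4)/ln(129.0/54.0) = 0.06899/0.87083 = 0.0792
Extrapolate from 129.0 ft to 359.0 ft: V₃ = 16.5 × (359.0/129.0)^0.0792 = 16.5 × 1.0845 = 17.8937 m/s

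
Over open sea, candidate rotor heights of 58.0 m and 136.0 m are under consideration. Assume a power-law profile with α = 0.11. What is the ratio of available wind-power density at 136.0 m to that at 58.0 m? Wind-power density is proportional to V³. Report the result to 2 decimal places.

Speed ratio: V_B/V_A = (z_B/z_A)^α = (136.0/58.0)^0.11 = (2.3448)^0.11 = 1.09828
Power-density ratio: P_B/P_A = (V_B/V_A)³ = (1.09828)³ = 1.32476

1.32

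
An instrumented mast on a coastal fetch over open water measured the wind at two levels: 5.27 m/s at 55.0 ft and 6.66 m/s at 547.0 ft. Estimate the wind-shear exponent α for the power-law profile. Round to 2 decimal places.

α ≈ 0.10

Power law: V₂/V₁ = (z₂/z₁)^α ⇒ α = ln(V₂/V₁) / ln(z₂/z₁)
α = ln(6.66/5.27) / ln(547.0/55.0) = ln(1.2638) / ln(9.9455)
  = 0.23409 / 2.29712 = 0.10191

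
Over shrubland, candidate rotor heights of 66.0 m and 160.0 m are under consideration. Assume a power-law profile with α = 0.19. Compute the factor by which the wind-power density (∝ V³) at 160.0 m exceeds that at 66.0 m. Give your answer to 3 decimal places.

Speed ratio: V_B/V_A = (z_B/z_A)^α = (160.0/66.0)^0.19 = (2.4242)^0.19 = 1.18323
Power-density ratio: P_B/P_A = (V_B/V_A)³ = (1.18323)³ = 1.65656

1.657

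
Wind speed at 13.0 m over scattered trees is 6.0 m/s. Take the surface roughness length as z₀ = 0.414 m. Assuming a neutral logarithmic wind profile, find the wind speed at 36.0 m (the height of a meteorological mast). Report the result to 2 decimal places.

Log law: V(z) ∝ ln(z/z₀), so V₂/V₁ = ln(z₂/z₀) / ln(z₁/z₀).
ln(36.0/0.414) = 4.4654, ln(13.0/0.414) = 3.4468
V₂ = 6.0 × 4.4654/3.4468 = 6.0 × 1.2955 = 7.7731 m/s

7.77 m/s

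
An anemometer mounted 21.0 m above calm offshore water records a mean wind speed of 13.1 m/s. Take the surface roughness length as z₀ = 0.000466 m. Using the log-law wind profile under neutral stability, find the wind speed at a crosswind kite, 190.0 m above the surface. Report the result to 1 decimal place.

15.8 m/s

Log law: V(z) ∝ ln(z/z₀), so V₂/V₁ = ln(z₂/z₀) / ln(z₁/z₀).
ln(190.0/0.000466) = 12.9183, ln(21.0/0.000466) = 10.7158
V₂ = 13.1 × 12.9183/10.7158 = 13.1 × 1.2055 = 15.7925 m/s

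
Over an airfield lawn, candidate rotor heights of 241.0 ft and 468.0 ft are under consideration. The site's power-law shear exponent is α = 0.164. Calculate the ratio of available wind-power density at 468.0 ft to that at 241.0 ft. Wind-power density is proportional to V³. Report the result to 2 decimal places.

Speed ratio: V_B/V_A = (z_B/z_A)^α = (468.0/241.0)^0.164 = (1.9419)^0.164 = 1.11499
Power-density ratio: P_B/P_A = (V_B/V_A)³ = (1.11499)³ = 1.38614

1.39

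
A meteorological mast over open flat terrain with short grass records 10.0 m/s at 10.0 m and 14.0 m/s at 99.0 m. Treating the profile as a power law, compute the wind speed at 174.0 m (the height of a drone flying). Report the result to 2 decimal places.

First find α: α = ln(V₂/V₁)/ln(z₂/z₁) = ln(14.0/10.0)/ln(99.0/10.0) = 0.33647/2.29253 = 0.1468
Extrapolate from 99.0 m to 174.0 m: V₃ = 14.0 × (174.0/99.0)^0.1468 = 14.0 × 1.0863 = 15.2081 m/s

15.21 m/s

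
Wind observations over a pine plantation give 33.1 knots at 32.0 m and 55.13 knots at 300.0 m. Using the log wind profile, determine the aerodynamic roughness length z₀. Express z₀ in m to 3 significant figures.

Log law: V(z) ∝ ln(z/z₀). With r = V₁/V₂ = 33.1/55.13 = 0.60040,
r · ln(z₂/z₀) = ln(z₁/z₀) ⇒ ln z₀ = (ln z₁ − r·ln z₂)/(1 − r)
ln z₀ = (3.46574 − 0.60040×5.70378) / 0.39960 = 0.1031
z₀ = exp(0.1031) = 1.109 m

z₀ ≈ 1.11 m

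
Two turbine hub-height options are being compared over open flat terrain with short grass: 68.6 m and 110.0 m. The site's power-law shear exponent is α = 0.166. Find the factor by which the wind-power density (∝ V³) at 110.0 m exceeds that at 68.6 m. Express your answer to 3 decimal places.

1.265

Speed ratio: V_B/V_A = (z_B/z_A)^α = (110.0/68.6)^0.166 = (1.6035)^0.166 = 1.08154
Power-density ratio: P_B/P_A = (V_B/V_A)³ = (1.08154)³ = 1.26510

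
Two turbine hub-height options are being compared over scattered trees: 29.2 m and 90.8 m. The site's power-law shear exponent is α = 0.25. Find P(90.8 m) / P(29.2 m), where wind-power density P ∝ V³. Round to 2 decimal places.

2.34

Speed ratio: V_B/V_A = (z_B/z_A)^α = (90.8/29.2)^0.25 = (3.1096)^0.25 = 1.32793
Power-density ratio: P_B/P_A = (V_B/V_A)³ = (1.32793)³ = 2.34168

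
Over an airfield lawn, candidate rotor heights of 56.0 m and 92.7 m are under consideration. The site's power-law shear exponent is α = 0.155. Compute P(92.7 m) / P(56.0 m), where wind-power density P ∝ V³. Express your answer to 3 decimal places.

1.264

Speed ratio: V_B/V_A = (z_B/z_A)^α = (92.7/56.0)^0.155 = (1.6554)^0.155 = 1.08126
Power-density ratio: P_B/P_A = (V_B/V_A)³ = (1.08126)³ = 1.26411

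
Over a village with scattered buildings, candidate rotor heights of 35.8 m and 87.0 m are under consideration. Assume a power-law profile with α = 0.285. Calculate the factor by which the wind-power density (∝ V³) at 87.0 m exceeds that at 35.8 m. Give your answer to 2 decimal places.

Speed ratio: V_B/V_A = (z_B/z_A)^α = (87.0/35.8)^0.285 = (2.4302)^0.285 = 1.28797
Power-density ratio: P_B/P_A = (V_B/V_A)³ = (1.28797)³ = 2.13658

2.14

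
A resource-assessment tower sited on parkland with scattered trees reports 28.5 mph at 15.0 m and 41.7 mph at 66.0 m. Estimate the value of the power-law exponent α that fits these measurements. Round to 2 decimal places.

α ≈ 0.26

Power law: V₂/V₁ = (z₂/z₁)^α ⇒ α = ln(V₂/V₁) / ln(z₂/z₁)
α = ln(41.7/28.5) / ln(66.0/15.0) = ln(1.4632) / ln(4.4000)
  = 0.38060 / 1.48160 = 0.25688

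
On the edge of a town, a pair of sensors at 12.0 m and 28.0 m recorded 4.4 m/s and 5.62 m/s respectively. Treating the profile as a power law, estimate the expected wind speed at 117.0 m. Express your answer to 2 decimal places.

First find α: α = ln(V₂/V₁)/ln(z₂/z₁) = ln(5.62/4.4)/ln(28.0/12.0) = 0.24473/0.84730 = 0.2888
Extrapolate from 28.0 m to 117.0 m: V₃ = 5.62 × (117.0/28.0)^0.2888 = 5.62 × 1.5114 = 8.4939 m/s

8.49 m/s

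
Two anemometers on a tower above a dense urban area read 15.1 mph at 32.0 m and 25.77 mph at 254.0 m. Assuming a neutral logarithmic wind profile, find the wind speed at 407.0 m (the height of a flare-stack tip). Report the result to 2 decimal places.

Log law: V ∝ ln(z/z₀). From the pair, with r = V₁/V₂ = 0.58595,
ln z₀ = (ln z₁ − r·ln z₂)/(1 − r) = (3.4657 − 0.58595×5.5373)/0.41405 = 0.5340 → z₀ = 1.706 m
V₃ = V₁ · ln(z₃/z₀)/ln(z₁/z₀) = 15.1 × 5.4748/2.9317 = 28.1984 mph

28.20 mph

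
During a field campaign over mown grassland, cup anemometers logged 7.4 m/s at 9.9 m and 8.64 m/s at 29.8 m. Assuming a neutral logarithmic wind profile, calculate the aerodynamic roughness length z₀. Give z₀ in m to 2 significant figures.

z₀ ≈ 0.014 m

Log law: V(z) ∝ ln(z/z₀). With r = V₁/V₂ = 7.4/8.64 = 0.85648,
r · ln(z₂/z₀) = ln(z₁/z₀) ⇒ ln z₀ = (ln z₁ − r·ln z₂)/(1 − r)
ln z₀ = (2.29253 − 0.85648×3.39451) / 0.14352 = -4.2838
z₀ = exp(-4.2838) = 0.01379 m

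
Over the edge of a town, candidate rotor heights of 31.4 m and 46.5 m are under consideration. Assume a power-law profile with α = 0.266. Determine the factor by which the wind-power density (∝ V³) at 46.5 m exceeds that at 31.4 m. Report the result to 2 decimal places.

Speed ratio: V_B/V_A = (z_B/z_A)^α = (46.5/31.4)^0.266 = (1.4809)^0.266 = 1.11009
Power-density ratio: P_B/P_A = (V_B/V_A)³ = (1.11009)³ = 1.36797

1.37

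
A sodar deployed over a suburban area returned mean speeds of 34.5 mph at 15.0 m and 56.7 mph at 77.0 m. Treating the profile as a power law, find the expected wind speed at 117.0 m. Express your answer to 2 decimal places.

First find α: α = ln(V₂/V₁)/ln(z₂/z₁) = ln(56.7/34.5)/ln(77.0/15.0) = 0.49681/1.63576 = 0.3037
Extrapolate from 77.0 m to 117.0 m: V₃ = 56.7 × (117.0/77.0)^0.3037 = 56.7 × 1.1355 = 64.3825 mph

64.38 mph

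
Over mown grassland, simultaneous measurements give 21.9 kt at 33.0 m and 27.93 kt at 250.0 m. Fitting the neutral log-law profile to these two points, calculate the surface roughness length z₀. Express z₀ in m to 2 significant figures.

Log law: V(z) ∝ ln(z/z₀). With r = V₁/V₂ = 21.9/27.93 = 0.78410,
r · ln(z₂/z₀) = ln(z₁/z₀) ⇒ ln z₀ = (ln z₁ − r·ln z₂)/(1 − r)
ln z₀ = (3.49651 − 0.78410×5.52146) / 0.21590 = -3.8578
z₀ = exp(-3.8578) = 0.02111 m

z₀ ≈ 0.021 m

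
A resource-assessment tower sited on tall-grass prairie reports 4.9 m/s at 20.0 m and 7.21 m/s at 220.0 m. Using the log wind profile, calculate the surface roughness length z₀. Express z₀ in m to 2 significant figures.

z₀ ≈ 0.12 m

Log law: V(z) ∝ ln(z/z₀). With r = V₁/V₂ = 4.9/7.21 = 0.67961,
r · ln(z₂/z₀) = ln(z₁/z₀) ⇒ ln z₀ = (ln z₁ − r·ln z₂)/(1 − r)
ln z₀ = (2.99573 − 0.67961×5.39363) / 0.32039 = -2.0907
z₀ = exp(-2.0907) = 0.1236 m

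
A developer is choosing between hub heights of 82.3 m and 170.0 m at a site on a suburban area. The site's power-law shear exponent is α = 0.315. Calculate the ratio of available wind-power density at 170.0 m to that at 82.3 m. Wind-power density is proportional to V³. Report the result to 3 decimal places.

Speed ratio: V_B/V_A = (z_B/z_A)^α = (170.0/82.3)^0.315 = (2.0656)^0.315 = 1.25673
Power-density ratio: P_B/P_A = (V_B/V_A)³ = (1.25673)³ = 1.98482

1.985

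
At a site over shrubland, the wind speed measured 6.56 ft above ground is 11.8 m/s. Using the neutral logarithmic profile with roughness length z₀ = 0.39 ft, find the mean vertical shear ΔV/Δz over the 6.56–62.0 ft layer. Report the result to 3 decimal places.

0.169 m/s/ft

Log law: V₂ = V₁ · ln(z₂/z₀)/ln(z₁/z₀) = 11.8 × 5.0687/2.8226 = 21.1901 m/s
ΔV/Δz = (21.1901 − 11.8)/(62.0 − 6.56) = 9.3901/55.4400 = 0.16937 m/s/ft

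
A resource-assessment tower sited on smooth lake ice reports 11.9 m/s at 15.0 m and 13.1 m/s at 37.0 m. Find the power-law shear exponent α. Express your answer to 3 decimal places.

Power law: V₂/V₁ = (z₂/z₁)^α ⇒ α = ln(V₂/V₁) / ln(z₂/z₁)
α = ln(13.1/11.9) / ln(37.0/15.0) = ln(1.1008) / ln(2.4667)
  = 0.09607 / 0.90287 = 0.10641

α ≈ 0.106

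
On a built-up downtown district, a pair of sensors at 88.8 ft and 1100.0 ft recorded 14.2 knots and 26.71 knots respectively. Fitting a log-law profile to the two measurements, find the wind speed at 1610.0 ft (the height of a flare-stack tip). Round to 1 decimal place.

Log law: V ∝ ln(z/z₀). From the pair, with r = V₁/V₂ = 0.53164,
ln z₀ = (ln z₁ − r·ln z₂)/(1 − r) = (4.4864 − 0.53164×7.0031)/0.46836 = 1.6297 → z₀ = 5.102 ft
V₃ = V₁ · ln(z₃/z₀)/ln(z₁/z₀) = 14.2 × 5.7543/2.8567 = 28.6035 knots

28.6 knots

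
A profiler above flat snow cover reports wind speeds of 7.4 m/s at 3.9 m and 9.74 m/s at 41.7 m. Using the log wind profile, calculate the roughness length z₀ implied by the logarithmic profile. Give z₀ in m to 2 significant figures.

z₀ ≈ 0.0022 m

Log law: V(z) ∝ ln(z/z₀). With r = V₁/V₂ = 7.4/9.74 = 0.75975,
r · ln(z₂/z₀) = ln(z₁/z₀) ⇒ ln z₀ = (ln z₁ − r·ln z₂)/(1 − r)
ln z₀ = (1.36098 − 0.75975×3.73050) / 0.24025 = -6.1324
z₀ = exp(-6.1324) = 0.002171 m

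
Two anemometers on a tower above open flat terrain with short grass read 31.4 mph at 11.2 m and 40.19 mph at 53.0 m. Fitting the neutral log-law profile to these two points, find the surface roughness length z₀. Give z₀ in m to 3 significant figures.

Log law: V(z) ∝ ln(z/z₀). With r = V₁/V₂ = 31.4/40.19 = 0.78129,
r · ln(z₂/z₀) = ln(z₁/z₀) ⇒ ln z₀ = (ln z₁ − r·ln z₂)/(1 − r)
ln z₀ = (2.41591 − 0.78129×3.97029) / 0.21871 = -3.1367
z₀ = exp(-3.1367) = 0.04343 m

z₀ ≈ 0.0434 m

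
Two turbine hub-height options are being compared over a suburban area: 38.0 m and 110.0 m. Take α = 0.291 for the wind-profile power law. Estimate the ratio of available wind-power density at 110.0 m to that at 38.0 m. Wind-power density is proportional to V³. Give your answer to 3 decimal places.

2.529

Speed ratio: V_B/V_A = (z_B/z_A)^α = (110.0/38.0)^0.291 = (2.8947)^0.291 = 1.36247
Power-density ratio: P_B/P_A = (V_B/V_A)³ = (1.36247)³ = 2.52921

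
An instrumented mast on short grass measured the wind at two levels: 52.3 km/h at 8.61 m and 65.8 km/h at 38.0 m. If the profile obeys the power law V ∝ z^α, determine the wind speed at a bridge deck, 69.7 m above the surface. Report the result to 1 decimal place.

72.3 km/h

First find α: α = ln(V₂/V₁)/ln(z₂/z₁) = ln(65.8/52.3)/ln(38.0/8.61) = 0.22962/1.48466 = 0.1547
Extrapolate from 38.0 m to 69.7 m: V₃ = 65.8 × (69.7/38.0)^0.1547 = 65.8 × 1.0984 = 72.2723 km/h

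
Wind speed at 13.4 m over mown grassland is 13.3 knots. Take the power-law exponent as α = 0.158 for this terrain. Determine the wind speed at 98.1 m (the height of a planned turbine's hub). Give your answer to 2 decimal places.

18.22 knots

Power-law profile: V₂ = V₁ · (z₂/z₁)^α
V₂ = 13.3 × (98.1/13.4)^0.158 = 13.3 × (7.3209)^0.158
    = 13.3 × 1.3696 = 18.2160 knots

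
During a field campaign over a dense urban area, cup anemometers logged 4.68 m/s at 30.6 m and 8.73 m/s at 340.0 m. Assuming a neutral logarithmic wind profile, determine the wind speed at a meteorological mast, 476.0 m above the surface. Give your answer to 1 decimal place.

9.3 m/s

Log law: V ∝ ln(z/z₀). From the pair, with r = V₁/V₂ = 0.53608,
ln z₀ = (ln z₁ − r·ln z₂)/(1 − r) = (3.4210 − 0.53608×5.8289)/0.46392 = 0.6385 → z₀ = 1.894 m
V₃ = V₁ · ln(z₃/z₀)/ln(z₁/z₀) = 4.68 × 5.5269/2.7825 = 9.2959 m/s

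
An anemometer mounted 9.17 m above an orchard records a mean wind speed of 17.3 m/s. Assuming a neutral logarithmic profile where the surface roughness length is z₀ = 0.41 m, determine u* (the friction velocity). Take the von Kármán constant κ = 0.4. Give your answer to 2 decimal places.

Log law: V(z) = (u*/κ) · ln(z/z₀) ⇒ u* = κ · V / ln(z/z₀)
u* = 0.4 × 17.3 / ln(9.17/0.41) = 0.4 × 17.3 / 3.1075
   = 6.9200 / 3.1075 = 2.2268 m/s

u* ≈ 2.23 m/s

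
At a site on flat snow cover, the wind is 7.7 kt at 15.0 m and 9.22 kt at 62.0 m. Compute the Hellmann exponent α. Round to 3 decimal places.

Power law: V₂/V₁ = (z₂/z₁)^α ⇒ α = ln(V₂/V₁) / ln(z₂/z₁)
α = ln(9.22/7.7) / ln(62.0/15.0) = ln(1.1974) / ln(4.1333)
  = 0.18015 / 1.41908 = 0.12695

α ≈ 0.127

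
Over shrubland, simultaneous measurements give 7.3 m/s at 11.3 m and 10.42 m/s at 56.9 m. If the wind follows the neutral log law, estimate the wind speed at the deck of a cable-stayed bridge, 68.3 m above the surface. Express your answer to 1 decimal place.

10.8 m/s

Log law: V ∝ ln(z/z₀). From the pair, with r = V₁/V₂ = 0.70058,
ln z₀ = (ln z₁ − r·ln z₂)/(1 − r) = (2.4248 − 0.70058×4.0413)/0.29942 = -1.3574 → z₀ = 0.2573 m
V₃ = V₁ · ln(z₃/z₀)/ln(z₁/z₀) = 7.3 × 5.5813/3.7822 = 10.7725 m/s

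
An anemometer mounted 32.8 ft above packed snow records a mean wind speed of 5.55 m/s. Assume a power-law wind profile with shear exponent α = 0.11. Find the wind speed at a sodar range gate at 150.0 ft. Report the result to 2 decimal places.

6.56 m/s

Power-law profile: V₂ = V₁ · (z₂/z₁)^α
V₂ = 5.55 × (150.0/32.8)^0.11 = 5.55 × (4.5732)^0.11
    = 5.55 × 1.1820 = 6.5602 m/s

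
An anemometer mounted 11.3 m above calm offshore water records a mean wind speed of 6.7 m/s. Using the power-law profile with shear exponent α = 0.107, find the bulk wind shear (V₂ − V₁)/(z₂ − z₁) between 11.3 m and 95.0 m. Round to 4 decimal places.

Power law: V₂ = V₁ · (z₂/z₁)^α = 6.7 × (8.4071)^0.107 = 8.4142 m/s
ΔV/Δz = (8.4142 − 6.7)/(95.0 − 11.3) = 1.7142/83.7000 = 0.02048 m/s/m

0.0205 m/s/m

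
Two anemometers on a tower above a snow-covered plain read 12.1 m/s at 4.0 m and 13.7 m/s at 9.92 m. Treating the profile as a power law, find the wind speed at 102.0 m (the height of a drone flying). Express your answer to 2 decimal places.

18.84 m/s

First find α: α = ln(V₂/V₁)/ln(z₂/z₁) = ln(13.7/12.1)/ln(9.92/4.0) = 0.12419/0.90826 = 0.1367
Extrapolate from 9.92 m to 102.0 m: V₃ = 13.7 × (102.0/9.92)^0.1367 = 13.7 × 1.3753 = 18.8412 m/s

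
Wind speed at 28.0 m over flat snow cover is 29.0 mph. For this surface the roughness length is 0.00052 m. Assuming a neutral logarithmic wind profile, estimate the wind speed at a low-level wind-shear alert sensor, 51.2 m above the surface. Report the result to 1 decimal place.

30.6 mph

Log law: V(z) ∝ ln(z/z₀), so V₂/V₁ = ln(z₂/z₀) / ln(z₁/z₀).
ln(51.2/0.00052) = 11.4974, ln(28.0/0.00052) = 10.8939
V₂ = 29.0 × 11.4974/10.8939 = 29.0 × 1.0554 = 30.6066 mph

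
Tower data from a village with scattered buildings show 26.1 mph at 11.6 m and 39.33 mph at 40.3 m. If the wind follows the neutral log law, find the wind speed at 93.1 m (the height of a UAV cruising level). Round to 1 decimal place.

Log law: V ∝ ln(z/z₀). From the pair, with r = V₁/V₂ = 0.66362,
ln z₀ = (ln z₁ − r·ln z₂)/(1 − r) = (2.4510 − 0.66362×3.6964)/0.33638 = -0.0058 → z₀ = 0.9942 m
V₃ = V₁ · ln(z₃/z₀)/ln(z₁/z₀) = 26.1 × 4.5395/2.4568 = 48.2253 mph

48.2 mph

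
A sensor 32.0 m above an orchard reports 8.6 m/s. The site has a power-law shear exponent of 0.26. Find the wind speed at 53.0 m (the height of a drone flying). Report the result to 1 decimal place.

9.8 m/s

Power-law profile: V₂ = V₁ · (z₂/z₁)^α
V₂ = 8.6 × (53.0/32.0)^0.26 = 8.6 × (1.6562)^0.26
    = 8.6 × 1.1402 = 9.8055 m/s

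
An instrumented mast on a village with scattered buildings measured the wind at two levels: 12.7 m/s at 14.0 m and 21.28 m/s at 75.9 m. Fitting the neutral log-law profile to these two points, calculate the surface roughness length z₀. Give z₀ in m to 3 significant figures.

z₀ ≈ 1.15 m

Log law: V(z) ∝ ln(z/z₀). With r = V₁/V₂ = 12.7/21.28 = 0.59680,
r · ln(z₂/z₀) = ln(z₁/z₀) ⇒ ln z₀ = (ln z₁ − r·ln z₂)/(1 − r)
ln z₀ = (2.63906 − 0.59680×4.32942) / 0.40320 = 0.1370
z₀ = exp(0.1370) = 1.147 m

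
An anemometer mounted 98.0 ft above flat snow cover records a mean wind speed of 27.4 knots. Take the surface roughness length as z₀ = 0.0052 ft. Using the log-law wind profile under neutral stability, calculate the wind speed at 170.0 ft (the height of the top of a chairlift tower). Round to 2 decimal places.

Log law: V(z) ∝ ln(z/z₀), so V₂/V₁ = ln(z₂/z₀) / ln(z₁/z₀).
ln(170.0/0.0052) = 10.3949, ln(98.0/0.0052) = 9.8441
V₂ = 27.4 × 10.3949/9.8441 = 27.4 × 1.0560 = 28.9332 knots

28.93 knots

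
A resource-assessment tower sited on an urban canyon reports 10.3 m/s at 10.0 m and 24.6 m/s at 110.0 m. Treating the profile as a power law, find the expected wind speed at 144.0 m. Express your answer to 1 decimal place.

First find α: α = ln(V₂/V₁)/ln(z₂/z₁) = ln(24.6/10.3)/ln(110.0/10.0) = 0.87060/2.39790 = 0.3631
Extrapolate from 110.0 m to 144.0 m: V₃ = 24.6 × (144.0/110.0)^0.3631 = 24.6 × 1.1027 = 27.1271 m/s

27.1 m/s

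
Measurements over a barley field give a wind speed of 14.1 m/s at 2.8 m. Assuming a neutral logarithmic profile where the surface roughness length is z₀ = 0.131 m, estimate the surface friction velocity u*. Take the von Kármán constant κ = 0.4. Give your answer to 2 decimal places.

u* ≈ 1.84 m/s

Log law: V(z) = (u*/κ) · ln(z/z₀) ⇒ u* = κ · V / ln(z/z₀)
u* = 0.4 × 14.1 / ln(2.8/0.131) = 0.4 × 14.1 / 3.0622
   = 5.6400 / 3.0622 = 1.8418 m/s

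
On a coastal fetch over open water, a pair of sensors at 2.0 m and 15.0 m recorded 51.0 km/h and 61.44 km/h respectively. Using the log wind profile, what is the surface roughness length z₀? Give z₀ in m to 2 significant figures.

z₀ ≈ 0.00011 m

Log law: V(z) ∝ ln(z/z₀). With r = V₁/V₂ = 51.0/61.44 = 0.83008,
r · ln(z₂/z₀) = ln(z₁/z₀) ⇒ ln z₀ = (ln z₁ − r·ln z₂)/(1 − r)
ln z₀ = (0.69315 − 0.83008×2.70805) / 0.16992 = -9.1498
z₀ = exp(-9.1498) = 0.0001062 m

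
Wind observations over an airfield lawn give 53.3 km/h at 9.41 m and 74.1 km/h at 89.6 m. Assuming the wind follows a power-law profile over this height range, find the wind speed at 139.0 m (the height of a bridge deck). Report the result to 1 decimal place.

79.0 km/h

First find α: α = ln(V₂/V₁)/ln(z₂/z₁) = ln(74.1/53.3)/ln(89.6/9.41) = 0.32948/2.25358 = 0.1462
Extrapolate from 89.6 m to 139.0 m: V₃ = 74.1 × (139.0/89.6)^0.1462 = 74.1 × 1.0663 = 79.0133 km/h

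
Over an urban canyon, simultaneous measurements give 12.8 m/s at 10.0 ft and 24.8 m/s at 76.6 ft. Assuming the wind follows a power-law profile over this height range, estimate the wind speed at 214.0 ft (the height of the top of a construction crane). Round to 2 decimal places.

34.63 m/s

First find α: α = ln(V₂/V₁)/ln(z₂/z₁) = ln(24.8/12.8)/ln(76.6/10.0) = 0.66140/2.03601 = 0.3248
Extrapolate from 76.6 ft to 214.0 ft: V₃ = 24.8 × (214.0/76.6)^0.3248 = 24.8 × 1.3962 = 34.6254 m/s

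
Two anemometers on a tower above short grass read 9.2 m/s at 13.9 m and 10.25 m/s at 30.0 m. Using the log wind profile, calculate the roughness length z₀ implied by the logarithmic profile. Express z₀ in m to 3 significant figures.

Log law: V(z) ∝ ln(z/z₀). With r = V₁/V₂ = 9.2/10.25 = 0.89756,
r · ln(z₂/z₀) = ln(z₁/z₀) ⇒ ln z₀ = (ln z₁ − r·ln z₂)/(1 − r)
ln z₀ = (2.63189 − 0.89756×3.40120) / 0.10244 = -4.1087
z₀ = exp(-4.1087) = 0.01643 m

z₀ ≈ 0.0164 m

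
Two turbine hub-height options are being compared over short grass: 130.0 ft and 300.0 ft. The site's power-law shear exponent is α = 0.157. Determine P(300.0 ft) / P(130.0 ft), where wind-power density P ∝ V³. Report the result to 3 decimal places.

1.483

Speed ratio: V_B/V_A = (z_B/z_A)^α = (300.0/130.0)^0.157 = (2.3077)^0.157 = 1.14030
Power-density ratio: P_B/P_A = (V_B/V_A)³ = (1.14030)³ = 1.48271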